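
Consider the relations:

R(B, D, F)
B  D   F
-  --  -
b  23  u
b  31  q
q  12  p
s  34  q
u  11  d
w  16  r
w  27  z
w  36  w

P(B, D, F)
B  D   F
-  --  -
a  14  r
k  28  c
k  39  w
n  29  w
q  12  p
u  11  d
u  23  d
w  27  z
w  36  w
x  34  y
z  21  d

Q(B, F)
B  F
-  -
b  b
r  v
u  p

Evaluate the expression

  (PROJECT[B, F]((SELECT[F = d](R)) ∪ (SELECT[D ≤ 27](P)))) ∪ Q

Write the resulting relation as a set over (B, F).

{(a, r), (b, b), (q, p), (r, v), (u, d), (u, p), (w, z), (z, d)}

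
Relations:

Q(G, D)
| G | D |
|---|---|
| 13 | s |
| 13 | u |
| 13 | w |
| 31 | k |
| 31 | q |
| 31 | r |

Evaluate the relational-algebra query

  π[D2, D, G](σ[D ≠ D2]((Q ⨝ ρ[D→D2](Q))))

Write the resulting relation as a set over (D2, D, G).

{(k, q, 31), (k, r, 31), (q, k, 31), (q, r, 31), (r, k, 31), (r, q, 31), (s, u, 13), (s, w, 13), (u, s, 13), (u, w, 13), (w, s, 13), (w, u, 13)}

ρ[D→D2]: schema becomes (G, D2); tuples unchanged.
Joining Q and ρ[D→D2](Q) on G yields {(13, s, s), (13, s, u), (13, s, w), (13, u, s), (13, u, u), (13, u, w), (13, w, s), (13, w, u), (13, w, w), (31, k, k), (31, k, q), (31, k, r), (31, q, k), (31, q, q), (31, q, r), (31, r, k), (31, r, q), (31, r, r)}.
Selection D ≠ D2: {(13, s, u), (13, s, w), (13, u, s), (13, u, w), (13, w, s), (13, w, u), (31, k, q), (31, k, r), (31, q, k), (31, q, r), (31, r, k), (31, r, q)}
Projecting to D2, D, G: {(k, q, 31), (k, r, 31), (q, k, 31), (q, r, 31), (r, k, 31), (r, q, 31), (s, u, 13), (s, w, 13), (u, s, 13), (u, w, 13), (w, s, 13), (w, u, 13)}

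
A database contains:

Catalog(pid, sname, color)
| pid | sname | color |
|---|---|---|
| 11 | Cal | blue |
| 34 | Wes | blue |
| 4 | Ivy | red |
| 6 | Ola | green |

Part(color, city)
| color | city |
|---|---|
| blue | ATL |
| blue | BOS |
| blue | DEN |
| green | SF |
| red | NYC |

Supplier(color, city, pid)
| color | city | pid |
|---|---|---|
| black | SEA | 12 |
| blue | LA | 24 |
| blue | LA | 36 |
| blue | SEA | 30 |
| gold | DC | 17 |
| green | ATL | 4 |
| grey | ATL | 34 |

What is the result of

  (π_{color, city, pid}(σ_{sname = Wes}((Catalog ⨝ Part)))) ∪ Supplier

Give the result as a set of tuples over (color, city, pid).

{(black, SEA, 12), (blue, ATL, 34), (blue, BOS, 34), (blue, DEN, 34), (blue, LA, 24), (blue, LA, 36), (blue, SEA, 30), (gold, DC, 17), (green, ATL, 4), (grey, ATL, 34)}

Catalog ⋈ Part (natural join on color): {(11, Cal, blue, ATL), (11, Cal, blue, BOS), (11, Cal, blue, DEN), (34, Wes, blue, ATL), (34, Wes, blue, BOS), (34, Wes, blue, DEN), (4, Ivy, red, NYC), (6, Ola, green, SF)}
σ[sname = Wes]: keep tuples satisfying sname = Wes → {(34, Wes, blue, ATL), (34, Wes, blue, BOS), (34, Wes, blue, DEN)}
π[color, city, pid]: project onto (color, city, pid) → {(blue, ATL, 34), (blue, BOS, 34), (blue, DEN, 34)}
Set union of the two operands is {(black, SEA, 12), (blue, ATL, 34), (blue, BOS, 34), (blue, DEN, 34), (blue, LA, 24), (blue, LA, 36), (blue, SEA, 30), (gold, DC, 17), (green, ATL, 4), (grey, ATL, 34)}.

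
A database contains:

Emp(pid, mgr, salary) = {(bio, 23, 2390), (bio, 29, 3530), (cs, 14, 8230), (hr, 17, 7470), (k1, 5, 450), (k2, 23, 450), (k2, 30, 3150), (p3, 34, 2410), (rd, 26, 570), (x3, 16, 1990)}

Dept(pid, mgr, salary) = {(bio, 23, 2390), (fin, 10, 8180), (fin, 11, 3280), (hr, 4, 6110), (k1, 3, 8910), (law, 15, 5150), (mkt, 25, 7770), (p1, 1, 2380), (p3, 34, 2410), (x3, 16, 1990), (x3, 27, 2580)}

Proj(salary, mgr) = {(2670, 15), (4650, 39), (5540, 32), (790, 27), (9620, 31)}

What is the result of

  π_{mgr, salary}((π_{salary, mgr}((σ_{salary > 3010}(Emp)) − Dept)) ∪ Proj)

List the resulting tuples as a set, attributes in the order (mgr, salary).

Filtering on salary > 3010 leaves {(bio, 29, 3530), (cs, 14, 8230), (hr, 17, 7470), (k2, 30, 3150)}.
Taking the difference: {(bio, 29, 3530), (cs, 14, 8230), (hr, 17, 7470), (k2, 30, 3150)}
Projecting to salary, mgr: {(3150, 30), (3530, 29), (7470, 17), (8230, 14)}
Taking the union: {(2670, 15), (3150, 30), (3530, 29), (4650, 39), (5540, 32), (7470, 17), (790, 27), (8230, 14), (9620, 31)}
Projecting to mgr, salary: {(14, 8230), (15, 2670), (17, 7470), (27, 790), (29, 3530), (30, 3150), (31, 9620), (32, 5540), (39, 4650)}

{(14, 8230), (15, 2670), (17, 7470), (27, 790), (29, 3530), (30, 3150), (31, 9620), (32, 5540), (39, 4650)}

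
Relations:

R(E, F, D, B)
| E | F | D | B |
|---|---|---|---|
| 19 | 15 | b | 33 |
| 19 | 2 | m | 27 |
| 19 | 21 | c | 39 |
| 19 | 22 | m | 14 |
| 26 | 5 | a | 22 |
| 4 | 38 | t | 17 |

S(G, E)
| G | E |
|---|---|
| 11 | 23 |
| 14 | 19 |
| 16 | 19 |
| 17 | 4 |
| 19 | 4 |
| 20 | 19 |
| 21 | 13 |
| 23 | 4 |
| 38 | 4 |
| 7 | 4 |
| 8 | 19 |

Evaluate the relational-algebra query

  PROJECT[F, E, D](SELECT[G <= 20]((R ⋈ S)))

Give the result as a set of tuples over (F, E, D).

{(15, 19, b), (2, 19, m), (21, 19, c), (22, 19, m), (38, 4, t)}

Joining R and S on E yields {(19, 15, b, 33, 14), (19, 15, b, 33, 16), (19, 15, b, 33, 20), (19, 15, b, 33, 8), (19, 2, m, 27, 14), (19, 2, m, 27, 16), (19, 2, m, 27, 20), (19, 2, m, 27, 8), (19, 21, c, 39, 14), (19, 21, c, 39, 16), (19, 21, c, 39, 20), (19, 21, c, 39, 8), (19, 22, m, 14, 14), (19, 22, m, 14, 16), (19, 22, m, 14, 20), (19, 22, m, 14, 8), (4, 38, t, 17, 17), (4, 38, t, 17, 19), (4, 38, t, 17, 23), (4, 38, t, 17, 38), (4, 38, t, 17, 7)}.
Selection G <= 20: {(19, 15, b, 33, 14), (19, 15, b, 33, 16), (19, 15, b, 33, 20), (19, 15, b, 33, 8), (19, 2, m, 27, 14), (19, 2, m, 27, 16), (19, 2, m, 27, 20), (19, 2, m, 27, 8), (19, 21, c, 39, 14), (19, 21, c, 39, 16), (19, 21, c, 39, 20), (19, 21, c, 39, 8), (19, 22, m, 14, 14), (19, 22, m, 14, 16), (19, 22, m, 14, 20), (19, 22, m, 14, 8), (4, 38, t, 17, 17), (4, 38, t, 17, 19), (4, 38, t, 17, 7)}
Projecting to F, E, D (14 duplicate(s) eliminated): {(15, 19, b), (2, 19, m), (21, 19, c), (22, 19, m), (38, 4, t)}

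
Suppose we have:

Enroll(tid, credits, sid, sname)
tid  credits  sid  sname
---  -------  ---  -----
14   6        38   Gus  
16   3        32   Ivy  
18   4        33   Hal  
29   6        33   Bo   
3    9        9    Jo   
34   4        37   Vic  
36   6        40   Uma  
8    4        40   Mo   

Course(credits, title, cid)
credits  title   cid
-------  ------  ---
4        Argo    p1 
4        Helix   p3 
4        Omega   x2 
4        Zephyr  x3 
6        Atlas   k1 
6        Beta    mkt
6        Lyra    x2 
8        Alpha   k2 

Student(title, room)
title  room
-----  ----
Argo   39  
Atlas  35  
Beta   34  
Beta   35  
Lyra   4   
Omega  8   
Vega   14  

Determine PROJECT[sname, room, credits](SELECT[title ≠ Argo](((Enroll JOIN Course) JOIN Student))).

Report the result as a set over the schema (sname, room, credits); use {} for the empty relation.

Natural join on credits: {(14, 6, 38, Gus, Atlas, k1), (14, 6, 38, Gus, Beta, mkt), (14, 6, 38, Gus, Lyra, x2), (18, 4, 33, Hal, Argo, p1), (18, 4, 33, Hal, Helix, p3), (18, 4, 33, Hal, Omega, x2), (18, 4, 33, Hal, Zephyr, x3), (29, 6, 33, Bo, Atlas, k1), (29, 6, 33, Bo, Beta, mkt), (29, 6, 33, Bo, Lyra, x2), (34, 4, 37, Vic, Argo, p1), (34, 4, 37, Vic, Helix, p3), (34, 4, 37, Vic, Omega, x2), (34, 4, 37, Vic, Zephyr, x3), (36, 6, 40, Uma, Atlas, k1), (36, 6, 40, Uma, Beta, mkt), (36, 6, 40, Uma, Lyra, x2), (8, 4, 40, Mo, Argo, p1), (8, 4, 40, Mo, Helix, p3), (8, 4, 40, Mo, Omega, x2), (8, 4, 40, Mo, Zephyr, x3)}
Natural join on title: {(14, 6, 38, Gus, Atlas, k1, 35), (14, 6, 38, Gus, Beta, mkt, 34), (14, 6, 38, Gus, Beta, mkt, 35), (14, 6, 38, Gus, Lyra, x2, 4), (18, 4, 33, Hal, Argo, p1, 39), (18, 4, 33, Hal, Omega, x2, 8), (29, 6, 33, Bo, Atlas, k1, 35), (29, 6, 33, Bo, Beta, mkt, 34), (29, 6, 33, Bo, Beta, mkt, 35), (29, 6, 33, Bo, Lyra, x2, 4), (34, 4, 37, Vic, Argo, p1, 39), (34, 4, 37, Vic, Omega, x2, 8), (36, 6, 40, Uma, Atlas, k1, 35), (36, 6, 40, Uma, Beta, mkt, 34), (36, 6, 40, Uma, Beta, mkt, 35), (36, 6, 40, Uma, Lyra, x2, 4), (8, 4, 40, Mo, Argo, p1, 39), (8, 4, 40, Mo, Omega, x2, 8)}
Apply σ_{title ≠ Argo}; surviving tuples: {(14, 6, 38, Gus, Atlas, k1, 35), (14, 6, 38, Gus, Beta, mkt, 34), (14, 6, 38, Gus, Beta, mkt, 35), (14, 6, 38, Gus, Lyra, x2, 4), (18, 4, 33, Hal, Omega, x2, 8), (29, 6, 33, Bo, Atlas, k1, 35), (29, 6, 33, Bo, Beta, mkt, 34), (29, 6, 33, Bo, Beta, mkt, 35), (29, 6, 33, Bo, Lyra, x2, 4), (34, 4, 37, Vic, Omega, x2, 8), (36, 6, 40, Uma, Atlas, k1, 35), (36, 6, 40, Uma, Beta, mkt, 34), (36, 6, 40, Uma, Beta, mkt, 35), (36, 6, 40, Uma, Lyra, x2, 4), (8, 4, 40, Mo, Omega, x2, 8)}
π_{sname, room, credits} gives {(Bo, 34, 6), (Bo, 35, 6), (Bo, 4, 6), (Gus, 34, 6), (Gus, 35, 6), (Gus, 4, 6), (Hal, 8, 4), (Mo, 8, 4), (Uma, 34, 6), (Uma, 35, 6), (Uma, 4, 6), (Vic, 8, 4)} (3 duplicate(s) eliminated).

{(Bo, 34, 6), (Bo, 35, 6), (Bo, 4, 6), (Gus, 34, 6), (Gus, 35, 6), (Gus, 4, 6), (Hal, 8, 4), (Mo, 8, 4), (Uma, 34, 6), (Uma, 35, 6), (Uma, 4, 6), (Vic, 8, 4)}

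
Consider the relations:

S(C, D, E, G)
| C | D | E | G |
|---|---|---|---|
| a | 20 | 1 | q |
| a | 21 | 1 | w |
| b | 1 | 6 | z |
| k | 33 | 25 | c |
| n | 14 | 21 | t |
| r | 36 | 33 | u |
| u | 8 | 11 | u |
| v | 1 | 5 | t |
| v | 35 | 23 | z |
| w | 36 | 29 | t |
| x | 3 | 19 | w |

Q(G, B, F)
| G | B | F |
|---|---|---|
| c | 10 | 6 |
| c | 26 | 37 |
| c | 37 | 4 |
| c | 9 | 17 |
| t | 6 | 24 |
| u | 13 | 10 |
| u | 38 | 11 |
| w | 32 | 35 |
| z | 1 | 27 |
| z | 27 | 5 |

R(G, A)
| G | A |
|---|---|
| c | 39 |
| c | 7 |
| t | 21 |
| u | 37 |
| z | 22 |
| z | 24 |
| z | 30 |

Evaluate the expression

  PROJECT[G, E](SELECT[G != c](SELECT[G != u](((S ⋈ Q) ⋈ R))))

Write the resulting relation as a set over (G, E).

{(t, 21), (t, 29), (t, 5), (z, 23), (z, 6)}

Joining S and Q on G yields {(a, 21, 1, w, 32, 35), (b, 1, 6, z, 1, 27), (b, 1, 6, z, 27, 5), (k, 33, 25, c, 10, 6), (k, 33, 25, c, 26, 37), (k, 33, 25, c, 37, 4), (k, 33, 25, c, 9, 17), (n, 14, 21, t, 6, 24), (r, 36, 33, u, 13, 10), (r, 36, 33, u, 38, 11), (u, 8, 11, u, 13, 10), (u, 8, 11, u, 38, 11), (v, 1, 5, t, 6, 24), (v, 35, 23, z, 1, 27), (v, 35, 23, z, 27, 5), (w, 36, 29, t, 6, 24), (x, 3, 19, w, 32, 35)}.
Joining (S ⋈ Q) and R on G yields {(b, 1, 6, z, 1, 27, 22), (b, 1, 6, z, 1, 27, 24), (b, 1, 6, z, 1, 27, 30), (b, 1, 6, z, 27, 5, 22), (b, 1, 6, z, 27, 5, 24), (b, 1, 6, z, 27, 5, 30), (k, 33, 25, c, 10, 6, 39), (k, 33, 25, c, 10, 6, 7), (k, 33, 25, c, 26, 37, 39), (k, 33, 25, c, 26, 37, 7), (k, 33, 25, c, 37, 4, 39), (k, 33, 25, c, 37, 4, 7), (k, 33, 25, c, 9, 17, 39), (k, 33, 25, c, 9, 17, 7), (n, 14, 21, t, 6, 24, 21), (r, 36, 33, u, 13, 10, 37), (r, 36, 33, u, 38, 11, 37), (u, 8, 11, u, 13, 10, 37), (u, 8, 11, u, 38, 11, 37), (v, 1, 5, t, 6, 24, 21), (v, 35, 23, z, 1, 27, 22), (v, 35, 23, z, 1, 27, 24), (v, 35, 23, z, 1, 27, 30), (v, 35, 23, z, 27, 5, 22), (v, 35, 23, z, 27, 5, 24), (v, 35, 23, z, 27, 5, 30), (w, 36, 29, t, 6, 24, 21)}.
Selection G != u: {(b, 1, 6, z, 1, 27, 22), (b, 1, 6, z, 1, 27, 24), (b, 1, 6, z, 1, 27, 30), (b, 1, 6, z, 27, 5, 22), (b, 1, 6, z, 27, 5, 24), (b, 1, 6, z, 27, 5, 30), (k, 33, 25, c, 10, 6, 39), (k, 33, 25, c, 10, 6, 7), (k, 33, 25, c, 26, 37, 39), (k, 33, 25, c, 26, 37, 7), (k, 33, 25, c, 37, 4, 39), (k, 33, 25, c, 37, 4, 7), (k, 33, 25, c, 9, 17, 39), (k, 33, 25, c, 9, 17, 7), (n, 14, 21, t, 6, 24, 21), (v, 1, 5, t, 6, 24, 21), (v, 35, 23, z, 1, 27, 22), (v, 35, 23, z, 1, 27, 24), (v, 35, 23, z, 1, 27, 30), (v, 35, 23, z, 27, 5, 22), (v, 35, 23, z, 27, 5, 24), (v, 35, 23, z, 27, 5, 30), (w, 36, 29, t, 6, 24, 21)}
Selection G != c: {(b, 1, 6, z, 1, 27, 22), (b, 1, 6, z, 1, 27, 24), (b, 1, 6, z, 1, 27, 30), (b, 1, 6, z, 27, 5, 22), (b, 1, 6, z, 27, 5, 24), (b, 1, 6, z, 27, 5, 30), (n, 14, 21, t, 6, 24, 21), (v, 1, 5, t, 6, 24, 21), (v, 35, 23, z, 1, 27, 22), (v, 35, 23, z, 1, 27, 24), (v, 35, 23, z, 1, 27, 30), (v, 35, 23, z, 27, 5, 22), (v, 35, 23, z, 27, 5, 24), (v, 35, 23, z, 27, 5, 30), (w, 36, 29, t, 6, 24, 21)}
Keep only column(s) G, E (10 duplicate(s) eliminated): {(t, 21), (t, 29), (t, 5), (z, 23), (z, 6)}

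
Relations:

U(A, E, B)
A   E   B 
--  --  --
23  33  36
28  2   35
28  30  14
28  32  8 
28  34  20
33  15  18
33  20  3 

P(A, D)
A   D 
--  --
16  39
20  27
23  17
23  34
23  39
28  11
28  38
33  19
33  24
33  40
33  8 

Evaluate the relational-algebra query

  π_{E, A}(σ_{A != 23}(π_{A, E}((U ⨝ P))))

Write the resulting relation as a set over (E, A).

U ⋈ P (natural join on A): {(23, 33, 36, 17), (23, 33, 36, 34), (23, 33, 36, 39), (28, 2, 35, 11), (28, 2, 35, 38), (28, 30, 14, 11), (28, 30, 14, 38), (28, 32, 8, 11), (28, 32, 8, 38), (28, 34, 20, 11), (28, 34, 20, 38), (33, 15, 18, 19), (33, 15, 18, 24), (33, 15, 18, 40), (33, 15, 18, 8), (33, 20, 3, 19), (33, 20, 3, 24), (33, 20, 3, 40), (33, 20, 3, 8)}
Projecting to A, E (12 duplicate(s) eliminated): {(23, 33), (28, 2), (28, 30), (28, 32), (28, 34), (33, 15), (33, 20)}
Apply σ_{A != 23}; surviving tuples: {(28, 2), (28, 30), (28, 32), (28, 34), (33, 15), (33, 20)}
Projecting to E, A: {(15, 33), (2, 28), (20, 33), (30, 28), (32, 28), (34, 28)}

{(15, 33), (2, 28), (20, 33), (30, 28), (32, 28), (34, 28)}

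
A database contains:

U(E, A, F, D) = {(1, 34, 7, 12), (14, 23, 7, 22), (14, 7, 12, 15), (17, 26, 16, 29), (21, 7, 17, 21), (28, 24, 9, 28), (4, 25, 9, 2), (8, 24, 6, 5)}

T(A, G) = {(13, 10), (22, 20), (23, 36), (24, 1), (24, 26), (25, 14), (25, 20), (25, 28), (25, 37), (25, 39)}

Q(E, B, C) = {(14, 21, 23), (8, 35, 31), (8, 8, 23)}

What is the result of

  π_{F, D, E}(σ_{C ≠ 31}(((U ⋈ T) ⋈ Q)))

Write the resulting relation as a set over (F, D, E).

Natural join on A: {(14, 23, 7, 22, 36), (28, 24, 9, 28, 1), (28, 24, 9, 28, 26), (4, 25, 9, 2, 14), (4, 25, 9, 2, 20), (4, 25, 9, 2, 28), (4, 25, 9, 2, 37), (4, 25, 9, 2, 39), (8, 24, 6, 5, 1), (8, 24, 6, 5, 26)}
Natural join on E: {(14, 23, 7, 22, 36, 21, 23), (8, 24, 6, 5, 1, 35, 31), (8, 24, 6, 5, 1, 8, 23), (8, 24, 6, 5, 26, 35, 31), (8, 24, 6, 5, 26, 8, 23)}
Apply σ_{C ≠ 31}; surviving tuples: {(14, 23, 7, 22, 36, 21, 23), (8, 24, 6, 5, 1, 8, 23), (8, 24, 6, 5, 26, 8, 23)}
Keep only column(s) F, D, E (1 duplicate(s) eliminated): {(6, 5, 8), (7, 22, 14)}

{(6, 5, 8), (7, 22, 14)}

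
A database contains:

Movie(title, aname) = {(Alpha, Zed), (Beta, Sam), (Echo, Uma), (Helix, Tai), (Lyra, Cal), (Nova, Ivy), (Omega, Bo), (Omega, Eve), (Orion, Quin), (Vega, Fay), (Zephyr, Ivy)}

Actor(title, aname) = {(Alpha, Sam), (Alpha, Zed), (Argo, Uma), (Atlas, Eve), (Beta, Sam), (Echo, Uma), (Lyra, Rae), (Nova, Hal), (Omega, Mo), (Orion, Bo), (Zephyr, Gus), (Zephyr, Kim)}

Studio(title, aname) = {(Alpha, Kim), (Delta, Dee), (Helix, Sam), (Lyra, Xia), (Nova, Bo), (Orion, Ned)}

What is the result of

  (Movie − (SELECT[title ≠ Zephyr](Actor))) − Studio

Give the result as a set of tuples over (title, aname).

{(Helix, Tai), (Lyra, Cal), (Nova, Ivy), (Omega, Bo), (Omega, Eve), (Orion, Quin), (Vega, Fay), (Zephyr, Ivy)}

Selection title ≠ Zephyr: {(Alpha, Sam), (Alpha, Zed), (Argo, Uma), (Atlas, Eve), (Beta, Sam), (Echo, Uma), (Lyra, Rae), (Nova, Hal), (Omega, Mo), (Orion, Bo)}
Taking the difference: {(Helix, Tai), (Lyra, Cal), (Nova, Ivy), (Omega, Bo), (Omega, Eve), (Orion, Quin), (Vega, Fay), (Zephyr, Ivy)}
Taking the difference: {(Helix, Tai), (Lyra, Cal), (Nova, Ivy), (Omega, Bo), (Omega, Eve), (Orion, Quin), (Vega, Fay), (Zephyr, Ivy)}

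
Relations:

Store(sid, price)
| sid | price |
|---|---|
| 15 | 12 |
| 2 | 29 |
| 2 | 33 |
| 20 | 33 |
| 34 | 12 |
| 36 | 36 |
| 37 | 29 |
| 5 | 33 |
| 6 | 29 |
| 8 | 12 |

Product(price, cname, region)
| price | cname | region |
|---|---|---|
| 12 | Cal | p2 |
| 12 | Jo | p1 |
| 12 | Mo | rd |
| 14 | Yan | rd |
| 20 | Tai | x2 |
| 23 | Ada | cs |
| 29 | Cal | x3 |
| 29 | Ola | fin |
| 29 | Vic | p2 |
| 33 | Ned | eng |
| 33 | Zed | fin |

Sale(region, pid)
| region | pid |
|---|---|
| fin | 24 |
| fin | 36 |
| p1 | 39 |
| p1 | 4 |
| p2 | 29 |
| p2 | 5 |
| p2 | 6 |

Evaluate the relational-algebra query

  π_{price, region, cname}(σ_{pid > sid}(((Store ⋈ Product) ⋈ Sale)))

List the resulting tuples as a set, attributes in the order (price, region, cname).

Joining Store and Product on price yields {(15, 12, Cal, p2), (15, 12, Jo, p1), (15, 12, Mo, rd), (2, 29, Cal, x3), (2, 29, Ola, fin), (2, 29, Vic, p2), (2, 33, Ned, eng), (2, 33, Zed, fin), (20, 33, Ned, eng), (20, 33, Zed, fin), (34, 12, Cal, p2), (34, 12, Jo, p1), (34, 12, Mo, rd), (37, 29, Cal, x3), (37, 29, Ola, fin), (37, 29, Vic, p2), (5, 33, Ned, eng), (5, 33, Zed, fin), (6, 29, Cal, x3), (6, 29, Ola, fin), (6, 29, Vic, p2), (8, 12, Cal, p2), (8, 12, Jo, p1), (8, 12, Mo, rd)}.
Joining (Store ⋈ Product) and Sale on region yields {(15, 12, Cal, p2, 29), (15, 12, Cal, p2, 5), (15, 12, Cal, p2, 6), (15, 12, Jo, p1, 39), (15, 12, Jo, p1, 4), (2, 29, Ola, fin, 24), (2, 29, Ola, fin, 36), (2, 29, Vic, p2, 29), (2, 29, Vic, p2, 5), (2, 29, Vic, p2, 6), (2, 33, Zed, fin, 24), (2, 33, Zed, fin, 36), (20, 33, Zed, fin, 24), (20, 33, Zed, fin, 36), (34, 12, Cal, p2, 29), (34, 12, Cal, p2, 5), (34, 12, Cal, p2, 6), (34, 12, Jo, p1, 39), (34, 12, Jo, p1, 4), (37, 29, Ola, fin, 24), (37, 29, Ola, fin, 36), (37, 29, Vic, p2, 29), (37, 29, Vic, p2, 5), (37, 29, Vic, p2, 6), (5, 33, Zed, fin, 24), (5, 33, Zed, fin, 36), (6, 29, Ola, fin, 24), (6, 29, Ola, fin, 36), (6, 29, Vic, p2, 29), (6, 29, Vic, p2, 5), (6, 29, Vic, p2, 6), (8, 12, Cal, p2, 29), (8, 12, Cal, p2, 5), (8, 12, Cal, p2, 6), (8, 12, Jo, p1, 39), (8, 12, Jo, p1, 4)}.
Filtering on pid > sid leaves {(15, 12, Cal, p2, 29), (15, 12, Jo, p1, 39), (2, 29, Ola, fin, 24), (2, 29, Ola, fin, 36), (2, 29, Vic, p2, 29), (2, 29, Vic, p2, 5), (2, 29, Vic, p2, 6), (2, 33, Zed, fin, 24), (2, 33, Zed, fin, 36), (20, 33, Zed, fin, 24), (20, 33, Zed, fin, 36), (34, 12, Jo, p1, 39), (5, 33, Zed, fin, 24), (5, 33, Zed, fin, 36), (6, 29, Ola, fin, 24), (6, 29, Ola, fin, 36), (6, 29, Vic, p2, 29), (8, 12, Cal, p2, 29), (8, 12, Jo, p1, 39)}.
π[price, region, cname]: project onto (price, region, cname) (14 duplicate(s) eliminated) → {(12, p1, Jo), (12, p2, Cal), (29, fin, Ola), (29, p2, Vic), (33, fin, Zed)}

{(12, p1, Jo), (12, p2, Cal), (29, fin, Ola), (29, p2, Vic), (33, fin, Zed)}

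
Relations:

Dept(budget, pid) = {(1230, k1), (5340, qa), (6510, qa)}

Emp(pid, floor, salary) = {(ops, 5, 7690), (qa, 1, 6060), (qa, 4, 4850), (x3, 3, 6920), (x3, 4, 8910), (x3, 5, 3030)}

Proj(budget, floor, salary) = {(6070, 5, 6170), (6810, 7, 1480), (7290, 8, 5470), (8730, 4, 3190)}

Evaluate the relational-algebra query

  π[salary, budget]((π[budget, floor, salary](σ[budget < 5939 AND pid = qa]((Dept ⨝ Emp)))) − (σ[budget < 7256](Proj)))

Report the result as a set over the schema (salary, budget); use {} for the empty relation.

Dept ⋈ Emp (natural join on pid): {(5340, qa, 1, 6060), (5340, qa, 4, 4850), (6510, qa, 1, 6060), (6510, qa, 4, 4850)}
Selection budget < 5939 AND pid = qa: {(5340, qa, 1, 6060), (5340, qa, 4, 4850)}
π_{budget, floor, salary} gives {(5340, 1, 6060), (5340, 4, 4850)}.
Selection budget < 7256: {(6070, 5, 6170), (6810, 7, 1480)}
Difference: {(5340, 1, 6060), (5340, 4, 4850)} with {(6070, 5, 6170), (6810, 7, 1480)} → {(5340, 1, 6060), (5340, 4, 4850)}
π_{salary, budget} gives {(4850, 5340), (6060, 5340)}.

{(4850, 5340), (6060, 5340)}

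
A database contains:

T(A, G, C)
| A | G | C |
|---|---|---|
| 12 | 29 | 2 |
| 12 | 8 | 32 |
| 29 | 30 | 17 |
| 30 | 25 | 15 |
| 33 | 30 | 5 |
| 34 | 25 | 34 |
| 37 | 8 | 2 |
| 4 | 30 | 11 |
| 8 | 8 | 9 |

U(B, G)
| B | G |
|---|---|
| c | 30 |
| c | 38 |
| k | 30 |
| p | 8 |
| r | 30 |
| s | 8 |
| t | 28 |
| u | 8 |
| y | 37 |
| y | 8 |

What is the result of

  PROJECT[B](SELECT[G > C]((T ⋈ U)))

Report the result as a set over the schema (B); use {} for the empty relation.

{c, k, p, r, s, u, y}

Joining T and U on G yields {(12, 8, 32, p), (12, 8, 32, s), (12, 8, 32, u), (12, 8, 32, y), (29, 30, 17, c), (29, 30, 17, k), (29, 30, 17, r), (33, 30, 5, c), (33, 30, 5, k), (33, 30, 5, r), (37, 8, 2, p), (37, 8, 2, s), (37, 8, 2, u), (37, 8, 2, y), (4, 30, 11, c), (4, 30, 11, k), (4, 30, 11, r), (8, 8, 9, p), (8, 8, 9, s), (8, 8, 9, u), (8, 8, 9, y)}.
Apply σ_{G > C}; surviving tuples: {(29, 30, 17, c), (29, 30, 17, k), (29, 30, 17, r), (33, 30, 5, c), (33, 30, 5, k), (33, 30, 5, r), (37, 8, 2, p), (37, 8, 2, s), (37, 8, 2, u), (37, 8, 2, y), (4, 30, 11, c), (4, 30, 11, k), (4, 30, 11, r)}
π[B]: project onto (B) (6 duplicate(s) eliminated) → {c, k, p, r, s, u, y}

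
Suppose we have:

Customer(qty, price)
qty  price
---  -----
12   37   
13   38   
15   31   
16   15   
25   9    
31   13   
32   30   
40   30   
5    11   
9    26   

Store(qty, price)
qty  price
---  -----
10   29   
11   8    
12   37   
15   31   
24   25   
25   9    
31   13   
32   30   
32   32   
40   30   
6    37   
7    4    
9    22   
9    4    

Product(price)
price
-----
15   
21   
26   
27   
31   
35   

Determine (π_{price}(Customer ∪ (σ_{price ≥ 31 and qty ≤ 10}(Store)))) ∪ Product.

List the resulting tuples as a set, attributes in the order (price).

σ[price ≥ 31 and qty ≤ 10]: keep tuples satisfying price ≥ 31 and qty ≤ 10 → {(6, 37)}
Taking the union: {(12, 37), (13, 38), (15, 31), (16, 15), (25, 9), (31, 13), (32, 30), (40, 30), (5, 11), (6, 37), (9, 26)}
π[price]: project onto (price) (2 duplicate(s) eliminated) → {11, 13, 15, 26, 30, 31, 37, 38, 9}
Taking the union: {11, 13, 15, 21, 26, 27, 30, 31, 35, 37, 38, 9}

{11, 13, 15, 21, 26, 27, 30, 31, 35, 37, 38, 9}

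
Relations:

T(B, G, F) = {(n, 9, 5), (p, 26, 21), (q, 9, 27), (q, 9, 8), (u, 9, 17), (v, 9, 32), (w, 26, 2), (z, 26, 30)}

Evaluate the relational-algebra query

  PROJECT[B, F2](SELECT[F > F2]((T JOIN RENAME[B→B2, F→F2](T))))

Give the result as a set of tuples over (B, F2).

ρ[B→B2, F→F2]: schema becomes (B2, G, F2); tuples unchanged.
T ⋈ RENAME[B→B2, F→F2](T) (natural join on G): {(n, 9, 5, n, 5), (n, 9, 5, q, 27), (n, 9, 5, q, 8), (n, 9, 5, u, 17), (n, 9, 5, v, 32), (p, 26, 21, p, 21), (p, 26, 21, w, 2), (p, 26, 21, z, 30), (q, 9, 27, n, 5), (q, 9, 27, q, 27), (q, 9, 27, q, 8), (q, 9, 27, u, 17), (q, 9, 27, v, 32), (q, 9, 8, n, 5), (q, 9, 8, q, 27), (q, 9, 8, q, 8), (q, 9, 8, u, 17), (q, 9, 8, v, 32), (u, 9, 17, n, 5), (u, 9, 17, q, 27), (u, 9, 17, q, 8), (u, 9, 17, u, 17), (u, 9, 17, v, 32), (v, 9, 32, n, 5), (v, 9, 32, q, 27), (v, 9, 32, q, 8), (v, 9, 32, u, 17), (v, 9, 32, v, 32), (w, 26, 2, p, 21), (w, 26, 2, w, 2), (w, 26, 2, z, 30), (z, 26, 30, p, 21), (z, 26, 30, w, 2), (z, 26, 30, z, 30)}
Apply σ_{F > F2}; surviving tuples: {(p, 26, 21, w, 2), (q, 9, 27, n, 5), (q, 9, 27, q, 8), (q, 9, 27, u, 17), (q, 9, 8, n, 5), (u, 9, 17, n, 5), (u, 9, 17, q, 8), (v, 9, 32, n, 5), (v, 9, 32, q, 27), (v, 9, 32, q, 8), (v, 9, 32, u, 17), (z, 26, 30, p, 21), (z, 26, 30, w, 2)}
Projecting to B, F2 (1 duplicate(s) eliminated): {(p, 2), (q, 17), (q, 5), (q, 8), (u, 5), (u, 8), (v, 17), (v, 27), (v, 5), (v, 8), (z, 2), (z, 21)}

{(p, 2), (q, 17), (q, 5), (q, 8), (u, 5), (u, 8), (v, 17), (v, 27), (v, 5), (v, 8), (z, 2), (z, 21)}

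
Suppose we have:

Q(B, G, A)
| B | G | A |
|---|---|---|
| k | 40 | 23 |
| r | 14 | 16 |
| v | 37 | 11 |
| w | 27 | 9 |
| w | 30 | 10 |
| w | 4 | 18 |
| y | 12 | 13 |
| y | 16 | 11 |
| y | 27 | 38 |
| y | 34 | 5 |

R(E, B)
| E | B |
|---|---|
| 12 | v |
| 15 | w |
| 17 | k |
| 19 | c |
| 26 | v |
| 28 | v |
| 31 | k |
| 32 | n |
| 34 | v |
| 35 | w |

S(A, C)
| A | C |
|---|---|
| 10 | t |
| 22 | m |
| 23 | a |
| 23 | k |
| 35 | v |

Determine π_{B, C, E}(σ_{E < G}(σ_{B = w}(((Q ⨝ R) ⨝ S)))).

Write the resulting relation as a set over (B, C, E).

{(w, t, 15)}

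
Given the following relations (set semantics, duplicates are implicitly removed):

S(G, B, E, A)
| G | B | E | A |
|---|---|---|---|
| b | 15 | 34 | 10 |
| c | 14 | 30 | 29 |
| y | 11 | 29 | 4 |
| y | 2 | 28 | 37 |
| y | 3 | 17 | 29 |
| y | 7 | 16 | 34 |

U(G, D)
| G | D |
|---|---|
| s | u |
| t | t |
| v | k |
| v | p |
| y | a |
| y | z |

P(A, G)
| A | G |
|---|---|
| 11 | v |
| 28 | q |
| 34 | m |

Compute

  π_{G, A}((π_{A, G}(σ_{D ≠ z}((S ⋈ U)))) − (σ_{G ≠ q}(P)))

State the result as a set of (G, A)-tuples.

Natural join on G: {(y, 11, 29, 4, a), (y, 11, 29, 4, z), (y, 2, 28, 37, a), (y, 2, 28, 37, z), (y, 3, 17, 29, a), (y, 3, 17, 29, z), (y, 7, 16, 34, a), (y, 7, 16, 34, z)}
σ[D ≠ z]: keep tuples satisfying D ≠ z → {(y, 11, 29, 4, a), (y, 2, 28, 37, a), (y, 3, 17, 29, a), (y, 7, 16, 34, a)}
π_{A, G} gives {(29, y), (34, y), (37, y), (4, y)}.
σ[G ≠ q]: keep tuples satisfying G ≠ q → {(11, v), (34, m)}
Set difference of the two operands is {(29, y), (34, y), (37, y), (4, y)}.
π_{G, A} gives {(y, 29), (y, 34), (y, 37), (y, 4)}.

{(y, 29), (y, 34), (y, 37), (y, 4)}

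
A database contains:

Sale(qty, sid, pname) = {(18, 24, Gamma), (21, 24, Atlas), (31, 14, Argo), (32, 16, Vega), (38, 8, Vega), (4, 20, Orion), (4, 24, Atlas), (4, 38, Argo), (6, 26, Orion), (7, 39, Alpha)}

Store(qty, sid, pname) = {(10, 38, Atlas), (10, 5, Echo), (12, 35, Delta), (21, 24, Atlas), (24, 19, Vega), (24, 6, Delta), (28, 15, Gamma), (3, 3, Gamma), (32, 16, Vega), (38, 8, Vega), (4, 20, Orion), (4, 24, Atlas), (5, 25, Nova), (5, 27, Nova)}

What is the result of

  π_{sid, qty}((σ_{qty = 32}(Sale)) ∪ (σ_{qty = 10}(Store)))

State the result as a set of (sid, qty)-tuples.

{(16, 32), (38, 10), (5, 10)}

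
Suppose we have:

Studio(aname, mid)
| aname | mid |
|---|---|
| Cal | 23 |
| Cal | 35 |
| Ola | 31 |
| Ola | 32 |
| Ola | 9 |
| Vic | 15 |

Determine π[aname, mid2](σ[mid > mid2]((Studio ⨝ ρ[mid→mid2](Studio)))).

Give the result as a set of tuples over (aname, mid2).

{(Cal, 23), (Ola, 31), (Ola, 9)}

ρ[mid→mid2]: schema becomes (aname, mid2); tuples unchanged.
Natural join on aname: {(Cal, 23, 23), (Cal, 23, 35), (Cal, 35, 23), (Cal, 35, 35), (Ola, 31, 31), (Ola, 31, 32), (Ola, 31, 9), (Ola, 32, 31), (Ola, 32, 32), (Ola, 32, 9), (Ola, 9, 31), (Ola, 9, 32), (Ola, 9, 9), (Vic, 15, 15)}
Filtering on mid > mid2 leaves {(Cal, 35, 23), (Ola, 31, 9), (Ola, 32, 31), (Ola, 32, 9)}.
π[aname, mid2]: project onto (aname, mid2) (1 duplicate(s) eliminated) → {(Cal, 23), (Ola, 31), (Ola, 9)}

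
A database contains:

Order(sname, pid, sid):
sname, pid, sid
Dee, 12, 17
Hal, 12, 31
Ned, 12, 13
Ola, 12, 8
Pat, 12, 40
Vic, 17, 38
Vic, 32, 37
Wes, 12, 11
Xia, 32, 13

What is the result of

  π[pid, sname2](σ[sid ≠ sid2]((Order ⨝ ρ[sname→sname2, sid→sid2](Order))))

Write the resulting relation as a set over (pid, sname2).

{(12, Dee), (12, Hal), (12, Ned), (12, Ola), (12, Pat), (12, Wes), (32, Vic), (32, Xia)}

ρ[sname→sname2, sid→sid2]: schema becomes (sname2, pid, sid2); tuples unchanged.
Joining Order and ρ[sname→sname2, sid→sid2](Order) on pid yields {(Dee, 12, 17, Dee, 17), (Dee, 12, 17, Hal, 31), (Dee, 12, 17, Ned, 13), (Dee, 12, 17, Ola, 8), (Dee, 12, 17, Pat, 40), (Dee, 12, 17, Wes, 11), (Hal, 12, 31, Dee, 17), (Hal, 12, 31, Hal, 31), (Hal, 12, 31, Ned, 13), (Hal, 12, 31, Ola, 8), (Hal, 12, 31, Pat, 40), (Hal, 12, 31, Wes, 11), (Ned, 12, 13, Dee, 17), (Ned, 12, 13, Hal, 31), (Ned, 12, 13, Ned, 13), (Ned, 12, 13, Ola, 8), (Ned, 12, 13, Pat, 40), (Ned, 12, 13, Wes, 11), (Ola, 12, 8, Dee, 17), (Ola, 12, 8, Hal, 31), (Ola, 12, 8, Ned, 13), (Ola, 12, 8, Ola, 8), (Ola, 12, 8, Pat, 40), (Ola, 12, 8, Wes, 11), (Pat, 12, 40, Dee, 17), (Pat, 12, 40, Hal, 31), (Pat, 12, 40, Ned, 13), (Pat, 12, 40, Ola, 8), (Pat, 12, 40, Pat, 40), (Pat, 12, 40, Wes, 11), (Vic, 17, 38, Vic, 38), (Vic, 32, 37, Vic, 37), (Vic, 32, 37, Xia, 13), (Wes, 12, 11, Dee, 17), (Wes, 12, 11, Hal, 31), (Wes, 12, 11, Ned, 13), (Wes, 12, 11, Ola, 8), (Wes, 12, 11, Pat, 40), (Wes, 12, 11, Wes, 11), (Xia, 32, 13, Vic, 37), (Xia, 32, 13, Xia, 13)}.
Apply σ_{sid ≠ sid2}; surviving tuples: {(Dee, 12, 17, Hal, 31), (Dee, 12, 17, Ned, 13), (Dee, 12, 17, Ola, 8), (Dee, 12, 17, Pat, 40), (Dee, 12, 17, Wes, 11), (Hal, 12, 31, Dee, 17), (Hal, 12, 31, Ned, 13), (Hal, 12, 31, Ola, 8), (Hal, 12, 31, Pat, 40), (Hal, 12, 31, Wes, 11), (Ned, 12, 13, Dee, 17), (Ned, 12, 13, Hal, 31), (Ned, 12, 13, Ola, 8), (Ned, 12, 13, Pat, 40), (Ned, 12, 13, Wes, 11), (Ola, 12, 8, Dee, 17), (Ola, 12, 8, Hal, 31), (Ola, 12, 8, Ned, 13), (Ola, 12, 8, Pat, 40), (Ola, 12, 8, Wes, 11), (Pat, 12, 40, Dee, 17), (Pat, 12, 40, Hal, 31), (Pat, 12, 40, Ned, 13), (Pat, 12, 40, Ola, 8), (Pat, 12, 40, Wes, 11), (Vic, 32, 37, Xia, 13), (Wes, 12, 11, Dee, 17), (Wes, 12, 11, Hal, 31), (Wes, 12, 11, Ned, 13), (Wes, 12, 11, Ola, 8), (Wes, 12, 11, Pat, 40), (Xia, 32, 13, Vic, 37)}
π[pid, sname2]: project onto (pid, sname2) (24 duplicate(s) eliminated) → {(12, Dee), (12, Hal), (12, Ned), (12, Ola), (12, Pat), (12, Wes), (32, Vic), (32, Xia)}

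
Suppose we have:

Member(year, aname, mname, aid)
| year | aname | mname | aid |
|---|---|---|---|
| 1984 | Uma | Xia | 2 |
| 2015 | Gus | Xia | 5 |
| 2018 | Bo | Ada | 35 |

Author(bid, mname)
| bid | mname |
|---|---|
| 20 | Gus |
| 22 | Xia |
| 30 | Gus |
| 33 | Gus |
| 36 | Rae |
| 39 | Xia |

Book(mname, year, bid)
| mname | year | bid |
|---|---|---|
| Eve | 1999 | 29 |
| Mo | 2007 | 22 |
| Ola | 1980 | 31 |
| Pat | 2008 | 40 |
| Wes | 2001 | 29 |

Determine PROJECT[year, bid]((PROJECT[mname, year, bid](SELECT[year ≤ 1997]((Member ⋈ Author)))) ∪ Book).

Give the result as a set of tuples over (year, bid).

Joining Member and Author on mname yields {(1984, Uma, Xia, 2, 22), (1984, Uma, Xia, 2, 39), (2015, Gus, Xia, 5, 22), (2015, Gus, Xia, 5, 39)}.
σ[year ≤ 1997]: keep tuples satisfying year ≤ 1997 → {(1984, Uma, Xia, 2, 22), (1984, Uma, Xia, 2, 39)}
π[mname, year, bid]: project onto (mname, year, bid) → {(Xia, 1984, 22), (Xia, 1984, 39)}
Taking the union: {(Eve, 1999, 29), (Mo, 2007, 22), (Ola, 1980, 31), (Pat, 2008, 40), (Wes, 2001, 29), (Xia, 1984, 22), (Xia, 1984, 39)}
π[year, bid]: project onto (year, bid) → {(1980, 31), (1984, 22), (1984, 39), (1999, 29), (2001, 29), (2007, 22), (2008, 40)}

{(1980, 31), (1984, 22), (1984, 39), (1999, 29), (2001, 29), (2007, 22), (2008, 40)}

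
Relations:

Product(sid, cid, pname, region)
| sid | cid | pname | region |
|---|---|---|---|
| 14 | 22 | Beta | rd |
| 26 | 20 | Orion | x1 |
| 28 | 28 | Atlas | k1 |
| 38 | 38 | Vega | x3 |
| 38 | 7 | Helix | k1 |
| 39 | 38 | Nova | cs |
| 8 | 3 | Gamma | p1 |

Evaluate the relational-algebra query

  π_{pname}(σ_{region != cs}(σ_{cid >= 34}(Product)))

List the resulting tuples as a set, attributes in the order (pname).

{Vega}

Selection cid >= 34: {(38, 38, Vega, x3), (39, 38, Nova, cs)}
Selection region != cs: {(38, 38, Vega, x3)}
π[pname]: project onto (pname) → {Vega}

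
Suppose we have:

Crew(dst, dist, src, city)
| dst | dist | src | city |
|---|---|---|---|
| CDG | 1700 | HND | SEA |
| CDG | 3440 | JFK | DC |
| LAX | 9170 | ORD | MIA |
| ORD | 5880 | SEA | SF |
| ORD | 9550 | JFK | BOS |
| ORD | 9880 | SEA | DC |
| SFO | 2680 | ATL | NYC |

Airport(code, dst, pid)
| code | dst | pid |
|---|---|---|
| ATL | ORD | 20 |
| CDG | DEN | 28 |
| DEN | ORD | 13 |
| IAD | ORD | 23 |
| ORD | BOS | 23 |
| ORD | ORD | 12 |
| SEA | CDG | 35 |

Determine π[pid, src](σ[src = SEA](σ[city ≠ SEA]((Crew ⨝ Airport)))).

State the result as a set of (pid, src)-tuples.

{(12, SEA), (13, SEA), (20, SEA), (23, SEA)}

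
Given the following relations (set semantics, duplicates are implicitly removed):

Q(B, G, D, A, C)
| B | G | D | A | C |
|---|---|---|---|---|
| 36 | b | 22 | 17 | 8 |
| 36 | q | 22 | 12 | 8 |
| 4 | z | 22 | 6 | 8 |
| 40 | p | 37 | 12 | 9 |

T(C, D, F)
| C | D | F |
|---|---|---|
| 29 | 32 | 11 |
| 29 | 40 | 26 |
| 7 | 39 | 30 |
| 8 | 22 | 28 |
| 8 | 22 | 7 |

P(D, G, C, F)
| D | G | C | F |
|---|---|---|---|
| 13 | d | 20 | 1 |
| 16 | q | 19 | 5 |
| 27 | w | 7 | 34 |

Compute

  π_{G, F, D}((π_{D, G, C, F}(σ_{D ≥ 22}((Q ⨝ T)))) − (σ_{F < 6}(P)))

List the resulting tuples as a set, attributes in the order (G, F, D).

Q ⋈ T (natural join on D, C): {(36, b, 22, 17, 8, 28), (36, b, 22, 17, 8, 7), (36, q, 22, 12, 8, 28), (36, q, 22, 12, 8, 7), (4, z, 22, 6, 8, 28), (4, z, 22, 6, 8, 7)}
Selection D ≥ 22: {(36, b, 22, 17, 8, 28), (36, b, 22, 17, 8, 7), (36, q, 22, 12, 8, 28), (36, q, 22, 12, 8, 7), (4, z, 22, 6, 8, 28), (4, z, 22, 6, 8, 7)}
π[D, G, C, F]: project onto (D, G, C, F) → {(22, b, 8, 28), (22, b, 8, 7), (22, q, 8, 28), (22, q, 8, 7), (22, z, 8, 28), (22, z, 8, 7)}
Selection F < 6: {(13, d, 20, 1), (16, q, 19, 5)}
Difference: {(22, b, 8, 28), (22, b, 8, 7), (22, q, 8, 28), (22, q, 8, 7), (22, z, 8, 28), (22, z, 8, 7)} with {(13, d, 20, 1), (16, q, 19, 5)} → {(22, b, 8, 28), (22, b, 8, 7), (22, q, 8, 28), (22, q, 8, 7), (22, z, 8, 28), (22, z, 8, 7)}
π[G, F, D]: project onto (G, F, D) → {(b, 28, 22), (b, 7, 22), (q, 28, 22), (q, 7, 22), (z, 28, 22), (z, 7, 22)}

{(b, 28, 22), (b, 7, 22), (q, 28, 22), (q, 7, 22), (z, 28, 22), (z, 7, 22)}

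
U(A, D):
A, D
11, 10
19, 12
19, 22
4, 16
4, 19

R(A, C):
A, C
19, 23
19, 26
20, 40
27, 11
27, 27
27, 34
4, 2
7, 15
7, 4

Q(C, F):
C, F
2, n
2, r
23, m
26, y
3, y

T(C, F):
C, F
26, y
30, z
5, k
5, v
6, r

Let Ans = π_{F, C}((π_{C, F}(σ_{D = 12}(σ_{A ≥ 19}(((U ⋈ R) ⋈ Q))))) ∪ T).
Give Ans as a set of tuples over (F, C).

Natural join on A: {(19, 12, 23), (19, 12, 26), (19, 22, 23), (19, 22, 26), (4, 16, 2), (4, 19, 2)}
Natural join on C: {(19, 12, 23, m), (19, 12, 26, y), (19, 22, 23, m), (19, 22, 26, y), (4, 16, 2, n), (4, 16, 2, r), (4, 19, 2, n), (4, 19, 2, r)}
Selection A ≥ 19: {(19, 12, 23, m), (19, 12, 26, y), (19, 22, 23, m), (19, 22, 26, y)}
Selection D = 12: {(19, 12, 23, m), (19, 12, 26, y)}
Projecting to C, F: {(23, m), (26, y)}
Taking the union: {(23, m), (26, y), (30, z), (5, k), (5, v), (6, r)}
Projecting to F, C: {(k, 5), (m, 23), (r, 6), (v, 5), (y, 26), (z, 30)}

{(k, 5), (m, 23), (r, 6), (v, 5), (y, 26), (z, 30)}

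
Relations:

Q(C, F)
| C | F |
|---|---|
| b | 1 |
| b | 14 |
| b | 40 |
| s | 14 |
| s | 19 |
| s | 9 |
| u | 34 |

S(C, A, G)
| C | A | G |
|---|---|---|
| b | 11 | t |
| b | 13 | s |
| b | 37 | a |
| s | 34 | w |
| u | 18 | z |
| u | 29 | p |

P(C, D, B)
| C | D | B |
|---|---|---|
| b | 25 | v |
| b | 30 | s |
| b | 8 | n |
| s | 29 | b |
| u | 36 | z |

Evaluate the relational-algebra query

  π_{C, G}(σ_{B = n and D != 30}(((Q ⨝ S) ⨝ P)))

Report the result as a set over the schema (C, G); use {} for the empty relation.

{(b, a), (b, s), (b, t)}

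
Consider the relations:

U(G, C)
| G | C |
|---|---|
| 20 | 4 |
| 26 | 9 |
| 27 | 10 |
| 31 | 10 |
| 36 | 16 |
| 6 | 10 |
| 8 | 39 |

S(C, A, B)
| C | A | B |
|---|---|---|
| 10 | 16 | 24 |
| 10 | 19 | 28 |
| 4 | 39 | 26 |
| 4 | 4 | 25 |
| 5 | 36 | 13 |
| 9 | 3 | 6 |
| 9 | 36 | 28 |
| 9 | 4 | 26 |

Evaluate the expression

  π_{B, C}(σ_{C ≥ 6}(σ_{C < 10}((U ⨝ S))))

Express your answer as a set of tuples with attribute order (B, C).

U ⋈ S (natural join on C): {(20, 4, 39, 26), (20, 4, 4, 25), (26, 9, 3, 6), (26, 9, 36, 28), (26, 9, 4, 26), (27, 10, 16, 24), (27, 10, 19, 28), (31, 10, 16, 24), (31, 10, 19, 28), (6, 10, 16, 24), (6, 10, 19, 28)}
Selection C < 10: {(20, 4, 39, 26), (20, 4, 4, 25), (26, 9, 3, 6), (26, 9, 36, 28), (26, 9, 4, 26)}
Selection C ≥ 6: {(26, 9, 3, 6), (26, 9, 36, 28), (26, 9, 4, 26)}
π_{B, C} gives {(26, 9), (28, 9), (6, 9)}.

{(26, 9), (28, 9), (6, 9)}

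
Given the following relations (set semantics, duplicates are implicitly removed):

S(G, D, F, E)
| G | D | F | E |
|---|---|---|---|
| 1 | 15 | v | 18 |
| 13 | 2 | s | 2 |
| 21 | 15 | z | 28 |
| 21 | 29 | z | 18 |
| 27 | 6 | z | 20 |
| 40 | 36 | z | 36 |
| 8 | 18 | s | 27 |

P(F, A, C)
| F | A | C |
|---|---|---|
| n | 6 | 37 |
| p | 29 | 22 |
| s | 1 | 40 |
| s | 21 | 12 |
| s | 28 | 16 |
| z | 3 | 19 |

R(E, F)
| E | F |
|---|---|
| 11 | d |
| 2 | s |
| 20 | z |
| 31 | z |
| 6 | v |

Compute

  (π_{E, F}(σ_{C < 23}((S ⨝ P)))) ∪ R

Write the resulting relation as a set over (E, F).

S ⋈ P (natural join on F): {(13, 2, s, 2, 1, 40), (13, 2, s, 2, 21, 12), (13, 2, s, 2, 28, 16), (21, 15, z, 28, 3, 19), (21, 29, z, 18, 3, 19), (27, 6, z, 20, 3, 19), (40, 36, z, 36, 3, 19), (8, 18, s, 27, 1, 40), (8, 18, s, 27, 21, 12), (8, 18, s, 27, 28, 16)}
Selection C < 23: {(13, 2, s, 2, 21, 12), (13, 2, s, 2, 28, 16), (21, 15, z, 28, 3, 19), (21, 29, z, 18, 3, 19), (27, 6, z, 20, 3, 19), (40, 36, z, 36, 3, 19), (8, 18, s, 27, 21, 12), (8, 18, s, 27, 28, 16)}
Keep only column(s) E, F (2 duplicate(s) eliminated): {(18, z), (2, s), (20, z), (27, s), (28, z), (36, z)}
Set union of the two operands is {(11, d), (18, z), (2, s), (20, z), (27, s), (28, z), (31, z), (36, z), (6, v)}.

{(11, d), (18, z), (2, s), (20, z), (27, s), (28, z), (31, z), (36, z), (6, v)}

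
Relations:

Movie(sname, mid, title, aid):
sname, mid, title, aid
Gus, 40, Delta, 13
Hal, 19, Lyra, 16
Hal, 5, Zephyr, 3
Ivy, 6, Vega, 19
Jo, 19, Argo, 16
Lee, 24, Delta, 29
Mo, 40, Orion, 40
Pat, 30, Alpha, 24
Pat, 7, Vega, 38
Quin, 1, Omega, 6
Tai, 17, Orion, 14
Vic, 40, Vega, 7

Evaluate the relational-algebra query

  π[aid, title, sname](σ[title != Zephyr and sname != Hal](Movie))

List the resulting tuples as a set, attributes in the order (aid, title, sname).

Selection title != Zephyr and sname != Hal: {(Gus, 40, Delta, 13), (Ivy, 6, Vega, 19), (Jo, 19, Argo, 16), (Lee, 24, Delta, 29), (Mo, 40, Orion, 40), (Pat, 30, Alpha, 24), (Pat, 7, Vega, 38), (Quin, 1, Omega, 6), (Tai, 17, Orion, 14), (Vic, 40, Vega, 7)}
Keep only column(s) aid, title, sname: {(13, Delta, Gus), (14, Orion, Tai), (16, Argo, Jo), (19, Vega, Ivy), (24, Alpha, Pat), (29, Delta, Lee), (38, Vega, Pat), (40, Orion, Mo), (6, Omega, Quin), (7, Vega, Vic)}

{(13, Delta, Gus), (14, Orion, Tai), (16, Argo, Jo), (19, Vega, Ivy), (24, Alpha, Pat), (29, Delta, Lee), (38, Vega, Pat), (40, Orion, Mo), (6, Omega, Quin), (7, Vega, Vic)}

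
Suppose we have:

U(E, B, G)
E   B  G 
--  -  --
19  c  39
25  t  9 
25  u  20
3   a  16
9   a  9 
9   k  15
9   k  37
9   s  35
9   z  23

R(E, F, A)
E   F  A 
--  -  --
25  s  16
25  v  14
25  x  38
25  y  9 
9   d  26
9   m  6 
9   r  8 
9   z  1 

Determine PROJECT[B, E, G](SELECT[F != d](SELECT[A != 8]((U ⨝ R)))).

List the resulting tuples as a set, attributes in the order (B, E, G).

U ⋈ R (natural join on E): {(25, t, 9, s, 16), (25, t, 9, v, 14), (25, t, 9, x, 38), (25, t, 9, y, 9), (25, u, 20, s, 16), (25, u, 20, v, 14), (25, u, 20, x, 38), (25, u, 20, y, 9), (9, a, 9, d, 26), (9, a, 9, m, 6), (9, a, 9, r, 8), (9, a, 9, z, 1), (9, k, 15, d, 26), (9, k, 15, m, 6), (9, k, 15, r, 8), (9, k, 15, z, 1), (9, k, 37, d, 26), (9, k, 37, m, 6), (9, k, 37, r, 8), (9, k, 37, z, 1), (9, s, 35, d, 26), (9, s, 35, m, 6), (9, s, 35, r, 8), (9, s, 35, z, 1), (9, z, 23, d, 26), (9, z, 23, m, 6), (9, z, 23, r, 8), (9, z, 23, z, 1)}
Selection A != 8: {(25, t, 9, s, 16), (25, t, 9, v, 14), (25, t, 9, x, 38), (25, t, 9, y, 9), (25, u, 20, s, 16), (25, u, 20, v, 14), (25, u, 20, x, 38), (25, u, 20, y, 9), (9, a, 9, d, 26), (9, a, 9, m, 6), (9, a, 9, z, 1), (9, k, 15, d, 26), (9, k, 15, m, 6), (9, k, 15, z, 1), (9, k, 37, d, 26), (9, k, 37, m, 6), (9, k, 37, z, 1), (9, s, 35, d, 26), (9, s, 35, m, 6), (9, s, 35, z, 1), (9, z, 23, d, 26), (9, z, 23, m, 6), (9, z, 23, z, 1)}
Selection F != d: {(25, t, 9, s, 16), (25, t, 9, v, 14), (25, t, 9, x, 38), (25, t, 9, y, 9), (25, u, 20, s, 16), (25, u, 20, v, 14), (25, u, 20, x, 38), (25, u, 20, y, 9), (9, a, 9, m, 6), (9, a, 9, z, 1), (9, k, 15, m, 6), (9, k, 15, z, 1), (9, k, 37, m, 6), (9, k, 37, z, 1), (9, s, 35, m, 6), (9, s, 35, z, 1), (9, z, 23, m, 6), (9, z, 23, z, 1)}
π[B, E, G]: project onto (B, E, G) (11 duplicate(s) eliminated) → {(a, 9, 9), (k, 9, 15), (k, 9, 37), (s, 9, 35), (t, 25, 9), (u, 25, 20), (z, 9, 23)}

{(a, 9, 9), (k, 9, 15), (k, 9, 37), (s, 9, 35), (t, 25, 9), (u, 25, 20), (z, 9, 23)}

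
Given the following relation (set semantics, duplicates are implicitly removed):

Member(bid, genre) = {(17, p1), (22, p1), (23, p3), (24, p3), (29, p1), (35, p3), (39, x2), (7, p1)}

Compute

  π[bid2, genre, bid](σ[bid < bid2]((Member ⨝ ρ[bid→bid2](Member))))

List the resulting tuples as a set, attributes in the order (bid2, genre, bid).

{(17, p1, 7), (22, p1, 17), (22, p1, 7), (24, p3, 23), (29, p1, 17), (29, p1, 22), (29, p1, 7), (35, p3, 23), (35, p3, 24)}

ρ[bid→bid2]: schema becomes (bid2, genre); tuples unchanged.
Natural join on genre: {(17, p1, 17), (17, p1, 22), (17, p1, 29), (17, p1, 7), (22, p1, 17), (22, p1, 22), (22, p1, 29), (22, p1, 7), (23, p3, 23), (23, p3, 24), (23, p3, 35), (24, p3, 23), (24, p3, 24), (24, p3, 35), (29, p1, 17), (29, p1, 22), (29, p1, 29), (29, p1, 7), (35, p3, 23), (35, p3, 24), (35, p3, 35), (39, x2, 39), (7, p1, 17), (7, p1, 22), (7, p1, 29), (7, p1, 7)}
Selection bid < bid2: {(17, p1, 22), (17, p1, 29), (22, p1, 29), (23, p3, 24), (23, p3, 35), (24, p3, 35), (7, p1, 17), (7, p1, 22), (7, p1, 29)}
Projecting to bid2, genre, bid: {(17, p1, 7), (22, p1, 17), (22, p1, 7), (24, p3, 23), (29, p1, 17), (29, p1, 22), (29, p1, 7), (35, p3, 23), (35, p3, 24)}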